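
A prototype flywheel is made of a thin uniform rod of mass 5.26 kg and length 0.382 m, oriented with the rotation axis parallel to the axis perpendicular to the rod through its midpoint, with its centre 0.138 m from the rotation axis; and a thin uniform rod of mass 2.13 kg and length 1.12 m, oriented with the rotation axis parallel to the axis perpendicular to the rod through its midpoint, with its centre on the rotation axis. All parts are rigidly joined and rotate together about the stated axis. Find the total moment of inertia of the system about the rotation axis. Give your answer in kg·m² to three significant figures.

0.387

Thin rod: I_cm = (1/12)ML² = (1/12)(5.26)(0.382)² = 0.063963 kg·m²; centre at d = 0.138 m, so I = I_cm + Md² gives I = 0.063963 + (5.26)(0.138)² = 0.16413 kg·m².
Thin rod: I_cm = (1/12)ML² = (1/12)(2.13)(1.12)² = 0.22266 kg·m²; axis through the centre, so I = 0.22266 kg·m².
Total I = 0.16413 + 0.22266 = 0.38679 kg·m².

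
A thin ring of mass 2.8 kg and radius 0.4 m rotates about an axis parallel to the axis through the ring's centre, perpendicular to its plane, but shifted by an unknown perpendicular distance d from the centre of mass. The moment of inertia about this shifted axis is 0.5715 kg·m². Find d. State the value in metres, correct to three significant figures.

0.210

About the centre-of-mass axis, I_cm = MR² = (2.8)(0.4)² = 0.448 kg·m².
Parallel axis theorem: I = I_cm + Md², so Md² = 0.5715 − 0.448 = 0.1235 kg·m².
d = √(0.1235 / 2.8) = 0.21002 m.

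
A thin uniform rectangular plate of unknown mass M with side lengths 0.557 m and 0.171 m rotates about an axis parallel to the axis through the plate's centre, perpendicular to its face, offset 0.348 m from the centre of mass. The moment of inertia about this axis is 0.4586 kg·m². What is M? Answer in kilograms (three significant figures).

3.07

I = I_cm + Md² = (1/12)M(a²+b²) + Md² = M·[0.0833333·[(0.557)² + (0.171)²] + (0.348)²] = M·0.14939.
So M = 0.4586 / 0.14939 = 3.0697 kg.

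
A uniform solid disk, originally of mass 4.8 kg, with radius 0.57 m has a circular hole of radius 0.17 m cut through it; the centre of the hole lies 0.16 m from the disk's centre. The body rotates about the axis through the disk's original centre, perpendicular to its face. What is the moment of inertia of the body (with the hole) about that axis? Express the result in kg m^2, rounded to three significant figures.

Unpierced body about its centre: I₀ = (1/2)MR² = (1/2)(4.8)(0.57)² = 0.77976 kg m^2.
The removed disk has mass m = M·(r/R)² = (4.8)(0.17/0.57)² = 0.42696 kg (same uniform areal density).
Its moment of inertia about the rotation axis (parallel-axis theorem): I_hole = (1/2)mr² + md² = (1/2)(0.42696)(0.17)² + (0.42696)(0.16)² = 0.0171 kg m^2.
Treating the hole as negative mass, I = I₀ − I_hole = 0.77976 − 0.0171 = 0.76266 kg m^2.

0.763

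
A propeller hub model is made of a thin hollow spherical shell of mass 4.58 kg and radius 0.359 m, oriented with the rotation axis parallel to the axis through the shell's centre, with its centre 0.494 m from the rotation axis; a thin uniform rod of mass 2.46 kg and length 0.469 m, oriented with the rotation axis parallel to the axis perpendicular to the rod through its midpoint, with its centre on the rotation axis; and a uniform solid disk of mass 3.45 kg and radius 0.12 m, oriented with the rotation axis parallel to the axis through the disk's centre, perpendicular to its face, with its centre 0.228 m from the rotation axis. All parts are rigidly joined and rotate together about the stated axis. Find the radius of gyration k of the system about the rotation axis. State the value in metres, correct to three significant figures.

0.410

Spherical shell: I_cm = (2/3)MR² = (2/3)(4.58)(0.359)² = 0.39352 kg·m²; centre at d = 0.494 m, so I = I_cm + Md² gives I = 0.39352 + (4.58)(0.494)² = 1.5112 kg·m².
Thin rod: I_cm = (1/12)ML² = (1/12)(2.46)(0.469)² = 0.045092 kg·m²; axis through the centre, so I = 0.045092 kg·m².
Solid disk: I_cm = (1/2)MR² = (1/2)(3.45)(0.12)² = 0.02484 kg·m²; centre at d = 0.228 m, so I = I_cm + Md² gives I = 0.02484 + (3.45)(0.228)² = 0.20418 kg·m².
Total I = 1.7605 kg·m²; total mass M = 10.49 kg.
k = √(I/M) = √(1.7605/10.49) = 0.40966 m.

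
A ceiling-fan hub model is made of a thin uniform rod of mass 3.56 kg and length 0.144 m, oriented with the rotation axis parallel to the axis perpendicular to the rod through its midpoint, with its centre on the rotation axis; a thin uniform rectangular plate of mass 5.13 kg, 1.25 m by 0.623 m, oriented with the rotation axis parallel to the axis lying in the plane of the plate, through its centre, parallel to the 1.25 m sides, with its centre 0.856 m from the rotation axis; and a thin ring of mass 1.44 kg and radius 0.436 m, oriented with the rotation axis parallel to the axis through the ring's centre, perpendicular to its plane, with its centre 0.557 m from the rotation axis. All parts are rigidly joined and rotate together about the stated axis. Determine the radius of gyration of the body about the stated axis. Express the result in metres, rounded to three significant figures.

0.678

Thin rod: I_cm = (1/12)ML² = (1/12)(3.56)(0.144)² = 0.0061517 kg·m²; axis through the centre, so I = 0.0061517 kg·m².
Rectangular plate: I_cm = (1/12)Mb² = (1/12)(5.13)(0.623)² = 0.16593 kg·m²; centre at d = 0.856 m, so I = I_cm + Md² gives I = 0.16593 + (5.13)(0.856)² = 3.9249 kg·m².
Thin ring: I_cm = MR² = (1.44)(0.436)² = 0.27374 kg·m²; centre at d = 0.557 m, so I = I_cm + Md² gives I = 0.27374 + (1.44)(0.557)² = 0.7205 kg·m².
Total I = 4.6515 kg·m²; total mass M = 10.13 kg.
k = √(I/M) = √(4.6515/10.13) = 0.67763 m.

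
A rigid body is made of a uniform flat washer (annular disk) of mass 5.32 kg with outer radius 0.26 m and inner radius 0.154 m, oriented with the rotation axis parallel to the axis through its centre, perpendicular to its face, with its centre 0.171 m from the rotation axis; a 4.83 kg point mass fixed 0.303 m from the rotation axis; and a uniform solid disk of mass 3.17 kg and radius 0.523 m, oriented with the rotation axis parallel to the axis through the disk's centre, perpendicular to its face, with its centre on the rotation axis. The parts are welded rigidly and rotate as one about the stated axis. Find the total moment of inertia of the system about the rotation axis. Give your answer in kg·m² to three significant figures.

1.28

Annular disk: I_cm = (1/2)M(R²+r²) = (1/2)(5.32)[(0.26)² + (0.154)²] = 0.2429 kg·m²; centre at d = 0.171 m, so the parallel axis theorem gives I = 0.2429 + (5.32)(0.171)² = 0.39846 kg·m².
Point mass: I_cm = 0; centre at d = 0.303 m, so the parallel axis theorem gives I = 0 + (4.83)(0.303)² = 0.44344 kg·m².
Solid disk: I_cm = (1/2)MR² = (1/2)(3.17)(0.523)² = 0.43354 kg·m²; axis through the centre, so I = 0.43354 kg·m².
Total I = 0.39846 + 0.44344 + 0.43354 = 1.2754 kg·m².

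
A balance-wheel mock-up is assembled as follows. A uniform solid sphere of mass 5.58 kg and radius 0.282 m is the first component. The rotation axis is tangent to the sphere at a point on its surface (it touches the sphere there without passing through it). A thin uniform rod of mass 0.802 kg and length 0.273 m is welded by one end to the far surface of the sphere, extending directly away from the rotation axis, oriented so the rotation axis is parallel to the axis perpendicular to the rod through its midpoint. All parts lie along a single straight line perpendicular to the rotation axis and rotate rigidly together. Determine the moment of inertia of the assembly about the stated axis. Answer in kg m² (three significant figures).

1.02

Solid sphere: I_cm = (2/5)MR² = (2/5)(5.58)(0.282)² = 0.1775 kg m²; centre at d = 0.282 m, so the parallel axis theorem gives I = 0.1775 + (5.58)(0.282)² = 0.62124 kg m².
Thin rod: I_cm = (1/12)ML² = (1/12)(0.802)(0.273)² = 0.004981 kg m²; centre at d = 0.282 + 0.282 + 0.1365 = 0.7005 m, so the parallel axis theorem gives I = 0.004981 + (0.802)(0.7005)² = 0.39852 kg m².
Total I = 0.62124 + 0.39852 = 1.0198 kg m².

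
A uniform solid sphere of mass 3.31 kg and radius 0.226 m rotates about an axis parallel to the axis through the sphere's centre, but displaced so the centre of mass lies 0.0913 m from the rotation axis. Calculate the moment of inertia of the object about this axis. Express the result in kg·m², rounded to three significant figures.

0.0952

I_cm = (2/5)MR² = (2/5)(3.31)(0.226)² = 0.067625 kg·m²; centre at d = 0.0913 m, so the parallel axis theorem gives I = 0.067625 + (3.31)(0.0913)² = 0.095216 kg·m².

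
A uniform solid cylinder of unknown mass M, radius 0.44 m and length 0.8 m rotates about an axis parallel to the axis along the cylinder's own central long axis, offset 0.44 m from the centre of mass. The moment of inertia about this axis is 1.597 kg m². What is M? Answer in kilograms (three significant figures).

I = I_cm + Md² = (1/2)MR² + Md² = M·[0.5·(0.44)² + (0.44)²] = M·0.2904.
So M = 1.597 / 0.2904 = 5.4993 kg.

5.50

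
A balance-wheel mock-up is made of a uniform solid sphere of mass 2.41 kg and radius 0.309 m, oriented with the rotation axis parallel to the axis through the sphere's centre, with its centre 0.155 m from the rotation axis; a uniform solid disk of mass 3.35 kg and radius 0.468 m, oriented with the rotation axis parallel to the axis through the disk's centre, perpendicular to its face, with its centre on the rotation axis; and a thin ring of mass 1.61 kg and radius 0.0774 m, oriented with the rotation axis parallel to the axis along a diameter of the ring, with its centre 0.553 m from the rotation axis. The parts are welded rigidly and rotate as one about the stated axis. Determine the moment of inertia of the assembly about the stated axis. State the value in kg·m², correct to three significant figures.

Solid sphere: I_cm = (2/5)MR² = (2/5)(2.41)(0.309)² = 0.092044 kg·m²; centre at d = 0.155 m, so I = I_cm + Md² gives I = 0.092044 + (2.41)(0.155)² = 0.14994 kg·m².
Solid disk: I_cm = (1/2)MR² = (1/2)(3.35)(0.468)² = 0.36687 kg·m²; axis through the centre, so I = 0.36687 kg·m².
Thin ring: I_cm = (1/2)MR² = (1/2)(1.61)(0.0774)² = 0.0048226 kg·m²; centre at d = 0.553 m, so I = I_cm + Md² gives I = 0.0048226 + (1.61)(0.553)² = 0.49718 kg·m².
Total I = 0.14994 + 0.36687 + 0.49718 = 1.014 kg·m².

1.01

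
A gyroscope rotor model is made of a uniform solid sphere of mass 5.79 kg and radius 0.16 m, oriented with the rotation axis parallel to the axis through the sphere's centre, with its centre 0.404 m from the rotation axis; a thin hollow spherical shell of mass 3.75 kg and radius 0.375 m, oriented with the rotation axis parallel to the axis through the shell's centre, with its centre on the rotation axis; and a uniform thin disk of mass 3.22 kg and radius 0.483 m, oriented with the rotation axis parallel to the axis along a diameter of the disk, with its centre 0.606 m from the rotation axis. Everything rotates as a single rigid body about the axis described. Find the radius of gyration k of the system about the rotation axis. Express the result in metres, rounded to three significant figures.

0.462

Solid sphere: I_cm = (2/5)MR² = (2/5)(5.79)(0.16)² = 0.05929 kg m²; centre at d = 0.404 m, so I = I_cm + Md² gives I = 0.05929 + (5.79)(0.404)² = 1.0043 kg m².
Spherical shell: I_cm = (2/3)MR² = (2/3)(3.75)(0.375)² = 0.35156 kg m²; axis through the centre, so I = 0.35156 kg m².
Thin disk: I_cm = (1/4)MR² = (1/4)(3.22)(0.483)² = 0.1878 kg m²; centre at d = 0.606 m, so I = I_cm + Md² gives I = 0.1878 + (3.22)(0.606)² = 1.3703 kg m².
Total I = 2.7262 kg m²; total mass M = 12.76 kg.
k = √(I/M) = √(2.7262/12.76) = 0.46222 m.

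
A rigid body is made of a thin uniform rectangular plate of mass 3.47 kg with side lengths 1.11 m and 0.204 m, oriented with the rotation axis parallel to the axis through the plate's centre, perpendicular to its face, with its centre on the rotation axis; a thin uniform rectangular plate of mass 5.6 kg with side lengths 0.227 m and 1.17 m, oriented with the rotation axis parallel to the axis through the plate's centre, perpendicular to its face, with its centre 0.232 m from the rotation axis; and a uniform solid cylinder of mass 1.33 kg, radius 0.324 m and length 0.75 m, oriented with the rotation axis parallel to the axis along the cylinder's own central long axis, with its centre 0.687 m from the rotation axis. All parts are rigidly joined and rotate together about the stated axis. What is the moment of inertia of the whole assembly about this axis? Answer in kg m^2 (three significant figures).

Rectangular plate: I_cm = (1/12)M(a²+b²) = (1/12)(3.47)[(1.11)² + (0.204)²] = 0.36832 kg m^2; axis through the centre, so I = 0.36832 kg m^2.
Rectangular plate: I_cm = (1/12)M(a²+b²) = (1/12)(5.6)[(0.227)² + (1.17)²] = 0.66287 kg m^2; centre at d = 0.232 m, so I = I_cm + Md² gives I = 0.66287 + (5.6)(0.232)² = 0.96428 kg m^2.
Solid cylinder: I_cm = (1/2)MR² = (1/2)(1.33)(0.324)² = 0.069809 kg m^2; centre at d = 0.687 m, so I = I_cm + Md² gives I = 0.069809 + (1.33)(0.687)² = 0.69753 kg m^2.
Total I = 0.36832 + 0.96428 + 0.69753 = 2.0301 kg m^2.

2.03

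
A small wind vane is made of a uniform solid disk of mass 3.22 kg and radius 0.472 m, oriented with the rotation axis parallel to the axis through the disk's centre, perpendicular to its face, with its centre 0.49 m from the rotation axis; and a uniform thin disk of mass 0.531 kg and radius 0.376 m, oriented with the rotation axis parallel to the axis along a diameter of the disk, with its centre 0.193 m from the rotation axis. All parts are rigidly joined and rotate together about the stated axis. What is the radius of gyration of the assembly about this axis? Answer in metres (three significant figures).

0.559

Solid disk: I_cm = (1/2)MR² = (1/2)(3.22)(0.472)² = 0.35868 kg·m²; centre at d = 0.49 m, so the parallel axis theorem gives I = 0.35868 + (3.22)(0.49)² = 1.1318 kg·m².
Thin disk: I_cm = (1/4)MR² = (1/4)(0.531)(0.376)² = 0.018768 kg·m²; centre at d = 0.193 m, so the parallel axis theorem gives I = 0.018768 + (0.531)(0.193)² = 0.038547 kg·m².
Total I = 1.1704 kg·m²; total mass M = 3.751 kg.
k = √(I/M) = √(1.1704/3.751) = 0.55858 m.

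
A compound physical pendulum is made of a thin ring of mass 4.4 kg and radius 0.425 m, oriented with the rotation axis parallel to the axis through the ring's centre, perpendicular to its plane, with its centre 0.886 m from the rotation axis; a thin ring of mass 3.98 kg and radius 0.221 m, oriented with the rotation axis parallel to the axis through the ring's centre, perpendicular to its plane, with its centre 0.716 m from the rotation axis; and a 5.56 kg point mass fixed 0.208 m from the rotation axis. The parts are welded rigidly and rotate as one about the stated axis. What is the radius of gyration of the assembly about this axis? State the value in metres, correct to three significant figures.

Thin ring: I_cm = MR² = (4.4)(0.425)² = 0.79475 kg·m²; centre at d = 0.886 m, so I = I_cm + Md² gives I = 0.79475 + (4.4)(0.886)² = 4.2487 kg·m².
Thin ring: I_cm = MR² = (3.98)(0.221)² = 0.19439 kg·m²; centre at d = 0.716 m, so I = I_cm + Md² gives I = 0.19439 + (3.98)(0.716)² = 2.2348 kg·m².
Point mass: I_cm = 0; centre at d = 0.208 m, so I = I_cm + Md² gives I = 0 + (5.56)(0.208)² = 0.24055 kg·m².
Total I = 6.724 kg·m²; total mass M = 13.94 kg.
k = √(I/M) = √(6.724/13.94) = 0.69452 m.

0.695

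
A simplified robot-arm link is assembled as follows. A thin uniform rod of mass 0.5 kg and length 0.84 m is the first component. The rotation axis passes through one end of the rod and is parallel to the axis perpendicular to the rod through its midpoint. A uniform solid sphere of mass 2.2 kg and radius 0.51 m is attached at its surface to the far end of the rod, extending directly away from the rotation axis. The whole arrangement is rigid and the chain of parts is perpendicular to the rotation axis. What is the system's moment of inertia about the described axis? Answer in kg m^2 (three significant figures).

Thin rod: I_cm = (1/12)ML² = (1/12)(0.5)(0.84)² = 0.0294 kg m^2; centre at d = 0.42 m, so I = I_cm + Md² gives I = 0.0294 + (0.5)(0.42)² = 0.1176 kg m^2.
Solid sphere: I_cm = (2/5)MR² = (2/5)(2.2)(0.51)² = 0.22889 kg m^2; centre at d = 0.42 + 0.42 + 0.51 = 1.35 m, so I = I_cm + Md² gives I = 0.22889 + (2.2)(1.35)² = 4.2384 kg m^2.
Total I = 0.1176 + 4.2384 = 4.356 kg m^2.

4.36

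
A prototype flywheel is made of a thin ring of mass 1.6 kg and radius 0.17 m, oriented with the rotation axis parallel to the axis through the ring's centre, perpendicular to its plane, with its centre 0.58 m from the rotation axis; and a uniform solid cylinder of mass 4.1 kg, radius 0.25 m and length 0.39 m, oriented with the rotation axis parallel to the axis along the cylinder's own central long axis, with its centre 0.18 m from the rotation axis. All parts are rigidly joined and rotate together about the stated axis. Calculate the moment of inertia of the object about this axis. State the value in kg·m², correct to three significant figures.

Thin ring: I_cm = MR² = (1.6)(0.17)² = 0.04624 kg·m²; centre at d = 0.58 m, so the parallel axis theorem gives I = 0.04624 + (1.6)(0.58)² = 0.58448 kg·m².
Solid cylinder: I_cm = (1/2)MR² = (1/2)(4.1)(0.25)² = 0.12812 kg·m²; centre at d = 0.18 m, so the parallel axis theorem gives I = 0.12812 + (4.1)(0.18)² = 0.26097 kg·m².
Total I = 0.58448 + 0.26097 = 0.84545 kg·m².

0.845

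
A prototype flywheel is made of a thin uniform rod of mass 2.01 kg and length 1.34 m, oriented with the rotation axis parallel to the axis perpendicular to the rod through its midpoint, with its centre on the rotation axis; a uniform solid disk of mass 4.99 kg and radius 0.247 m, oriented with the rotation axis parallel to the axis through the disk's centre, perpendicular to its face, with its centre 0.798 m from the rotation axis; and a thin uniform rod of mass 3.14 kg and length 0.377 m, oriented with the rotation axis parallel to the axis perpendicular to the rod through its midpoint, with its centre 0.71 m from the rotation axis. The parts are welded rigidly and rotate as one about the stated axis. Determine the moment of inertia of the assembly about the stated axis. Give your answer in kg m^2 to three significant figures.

Thin rod: I_cm = (1/12)ML² = (1/12)(2.01)(1.34)² = 0.30076 kg m^2; axis through the centre, so I = 0.30076 kg m^2.
Solid disk: I_cm = (1/2)MR² = (1/2)(4.99)(0.247)² = 0.15222 kg m^2; centre at d = 0.798 m, so the parallel axis theorem gives I = 0.15222 + (4.99)(0.798)² = 3.3299 kg m^2.
Thin rod: I_cm = (1/12)ML² = (1/12)(3.14)(0.377)² = 0.03719 kg m^2; centre at d = 0.71 m, so the parallel axis theorem gives I = 0.03719 + (3.14)(0.71)² = 1.6201 kg m^2.
Total I = 0.30076 + 3.3299 + 1.6201 = 5.2507 kg m^2.

5.25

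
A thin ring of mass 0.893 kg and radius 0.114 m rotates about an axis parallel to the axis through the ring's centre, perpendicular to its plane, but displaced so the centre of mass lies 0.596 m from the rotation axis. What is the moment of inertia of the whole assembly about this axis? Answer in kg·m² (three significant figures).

0.329

I_cm = MR² = (0.893)(0.114)² = 0.011605 kg·m²; centre at d = 0.596 m, so I = I_cm + Md² gives I = 0.011605 + (0.893)(0.596)² = 0.32881 kg·m².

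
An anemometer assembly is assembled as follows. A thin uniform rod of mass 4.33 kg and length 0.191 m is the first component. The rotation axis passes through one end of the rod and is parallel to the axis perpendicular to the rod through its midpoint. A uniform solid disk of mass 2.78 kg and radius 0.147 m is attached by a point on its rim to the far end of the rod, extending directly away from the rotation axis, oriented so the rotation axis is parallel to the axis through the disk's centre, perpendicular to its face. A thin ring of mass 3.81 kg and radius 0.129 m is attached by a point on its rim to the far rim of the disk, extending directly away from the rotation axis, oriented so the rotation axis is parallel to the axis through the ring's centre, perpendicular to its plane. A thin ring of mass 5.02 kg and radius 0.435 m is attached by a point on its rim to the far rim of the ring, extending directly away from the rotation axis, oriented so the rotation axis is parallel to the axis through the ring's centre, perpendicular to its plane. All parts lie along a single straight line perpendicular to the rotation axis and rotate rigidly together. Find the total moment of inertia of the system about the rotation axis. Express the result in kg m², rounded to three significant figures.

Thin rod: I_cm = (1/12)ML² = (1/12)(4.33)(0.191)² = 0.013164 kg m²; centre at d = 0.0955 m, so the parallel axis theorem gives I = 0.013164 + (4.33)(0.0955)² = 0.052654 kg m².
Solid disk: I_cm = (1/2)MR² = (1/2)(2.78)(0.147)² = 0.030037 kg m²; centre at d = 0.0955 + 0.0955 + 0.147 = 0.338 m, so the parallel axis theorem gives I = 0.030037 + (2.78)(0.338)² = 0.34763 kg m².
Thin ring: I_cm = MR² = (3.81)(0.129)² = 0.063402 kg m²; centre at d = 0.0955 + 0.0955 + 0.147 + 0.147 + 0.129 = 0.614 m, so the parallel axis theorem gives I = 0.063402 + (3.81)(0.614)² = 1.4998 kg m².
Thin ring: I_cm = MR² = (5.02)(0.435)² = 0.94991 kg m²; centre at d = 0.0955 + 0.0955 + 0.147 + 0.147 + 0.129 + 0.129 + 0.435 = 1.178 m, so the parallel axis theorem gives I = 0.94991 + (5.02)(1.178)² = 7.9161 kg m².
Total I = 0.052654 + 0.34763 + 1.4998 + 7.9161 = 9.8161 kg m².

9.82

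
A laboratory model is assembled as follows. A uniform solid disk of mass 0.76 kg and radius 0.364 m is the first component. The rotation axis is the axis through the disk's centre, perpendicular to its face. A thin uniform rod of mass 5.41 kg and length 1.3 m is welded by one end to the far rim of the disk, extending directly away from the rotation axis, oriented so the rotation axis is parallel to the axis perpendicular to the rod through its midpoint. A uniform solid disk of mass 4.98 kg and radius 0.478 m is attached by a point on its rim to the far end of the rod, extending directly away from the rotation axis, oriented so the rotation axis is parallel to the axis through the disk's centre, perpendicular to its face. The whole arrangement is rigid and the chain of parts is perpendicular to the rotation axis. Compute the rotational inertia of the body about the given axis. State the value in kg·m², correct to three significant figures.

29.8

Solid disk: I_cm = (1/2)MR² = (1/2)(0.76)(0.364)² = 0.050348 kg·m²; axis through the centre, so I = 0.050348 kg·m².
Thin rod: I_cm = (1/12)ML² = (1/12)(5.41)(1.3)² = 0.76191 kg·m²; centre at d = 0.364 + 0.65 = 1.014 m, so I = I_cm + Md² gives I = 0.76191 + (5.41)(1.014)² = 6.3244 kg·m².
Solid disk: I_cm = (1/2)MR² = (1/2)(4.98)(0.478)² = 0.56893 kg·m²; centre at d = 0.364 + 0.65 + 0.65 + 0.478 = 2.142 m, so I = I_cm + Md² gives I = 0.56893 + (4.98)(2.142)² = 23.418 kg·m².
Total I = 0.050348 + 6.3244 + 23.418 = 29.793 kg·m².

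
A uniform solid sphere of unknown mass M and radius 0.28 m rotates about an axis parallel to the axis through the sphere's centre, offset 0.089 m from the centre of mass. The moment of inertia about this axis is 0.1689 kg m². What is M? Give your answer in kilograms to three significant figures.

4.30

I = I_cm + Md² = (2/5)MR² + Md² = M·[0.4·(0.28)² + (0.089)²] = M·0.039281.
So M = 0.1689 / 0.039281 = 4.2998 kg.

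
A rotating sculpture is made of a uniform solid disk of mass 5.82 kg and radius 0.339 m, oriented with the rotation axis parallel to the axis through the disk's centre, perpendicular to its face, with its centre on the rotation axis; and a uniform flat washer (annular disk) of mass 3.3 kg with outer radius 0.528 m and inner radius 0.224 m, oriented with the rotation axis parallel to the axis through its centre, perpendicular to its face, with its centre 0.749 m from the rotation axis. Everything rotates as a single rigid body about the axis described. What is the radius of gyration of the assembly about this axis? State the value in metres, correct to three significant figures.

0.547

Solid disk: I_cm = (1/2)MR² = (1/2)(5.82)(0.339)² = 0.33442 kg m^2; axis through the centre, so I = 0.33442 kg m^2.
Annular disk: I_cm = (1/2)M(R²+r²) = (1/2)(3.3)[(0.528)² + (0.224)²] = 0.54278 kg m^2; centre at d = 0.749 m, so I = I_cm + Md² gives I = 0.54278 + (3.3)(0.749)² = 2.3941 kg m^2.
Total I = 2.7285 kg m^2; total mass M = 9.12 kg.
k = √(I/M) = √(2.7285/9.12) = 0.54697 m.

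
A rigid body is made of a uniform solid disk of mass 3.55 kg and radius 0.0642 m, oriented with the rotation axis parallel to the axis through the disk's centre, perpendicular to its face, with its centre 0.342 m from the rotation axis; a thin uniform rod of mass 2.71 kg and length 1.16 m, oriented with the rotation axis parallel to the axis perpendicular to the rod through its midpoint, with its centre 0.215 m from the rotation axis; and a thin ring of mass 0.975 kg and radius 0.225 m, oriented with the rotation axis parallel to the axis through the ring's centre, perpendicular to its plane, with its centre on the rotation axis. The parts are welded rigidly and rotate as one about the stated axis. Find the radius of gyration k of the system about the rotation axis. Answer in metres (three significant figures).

0.353

Solid disk: I_cm = (1/2)MR² = (1/2)(3.55)(0.0642)² = 0.0073159 kg m^2; centre at d = 0.342 m, so I = I_cm + Md² gives I = 0.0073159 + (3.55)(0.342)² = 0.42254 kg m^2.
Thin rod: I_cm = (1/12)ML² = (1/12)(2.71)(1.16)² = 0.30388 kg m^2; centre at d = 0.215 m, so I = I_cm + Md² gives I = 0.30388 + (2.71)(0.215)² = 0.42915 kg m^2.
Thin ring: I_cm = MR² = (0.975)(0.225)² = 0.049359 kg m^2; axis through the centre, so I = 0.049359 kg m^2.
Total I = 0.90105 kg m^2; total mass M = 7.235 kg.
k = √(I/M) = √(0.90105/7.235) = 0.3529 m.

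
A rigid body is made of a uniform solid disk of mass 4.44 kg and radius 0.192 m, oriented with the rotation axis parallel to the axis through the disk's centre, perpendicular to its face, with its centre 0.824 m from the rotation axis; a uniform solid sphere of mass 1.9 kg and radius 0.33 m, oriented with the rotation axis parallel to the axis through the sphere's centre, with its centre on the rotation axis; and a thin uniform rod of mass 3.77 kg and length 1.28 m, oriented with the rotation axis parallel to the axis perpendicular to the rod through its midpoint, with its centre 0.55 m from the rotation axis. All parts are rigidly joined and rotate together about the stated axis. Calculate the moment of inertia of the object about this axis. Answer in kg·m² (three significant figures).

4.83

Solid disk: I_cm = (1/2)MR² = (1/2)(4.44)(0.192)² = 0.081838 kg·m²; centre at d = 0.824 m, so the parallel axis theorem gives I = 0.081838 + (4.44)(0.824)² = 3.0965 kg·m².
Solid sphere: I_cm = (2/5)MR² = (2/5)(1.9)(0.33)² = 0.082764 kg·m²; axis through the centre, so I = 0.082764 kg·m².
Thin rod: I_cm = (1/12)ML² = (1/12)(3.77)(1.28)² = 0.51473 kg·m²; centre at d = 0.55 m, so the parallel axis theorem gives I = 0.51473 + (3.77)(0.55)² = 1.6552 kg·m².
Total I = 3.0965 + 0.082764 + 1.6552 = 4.8344 kg·m².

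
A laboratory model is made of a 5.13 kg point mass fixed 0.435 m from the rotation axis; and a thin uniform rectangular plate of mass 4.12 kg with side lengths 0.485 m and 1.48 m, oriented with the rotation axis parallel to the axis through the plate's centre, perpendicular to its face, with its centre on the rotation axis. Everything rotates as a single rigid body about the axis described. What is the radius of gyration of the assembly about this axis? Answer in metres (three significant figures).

0.442

Point mass: I_cm = 0; centre at d = 0.435 m, so the parallel axis theorem gives I = 0 + (5.13)(0.435)² = 0.97072 kg m².
Rectangular plate: I_cm = (1/12)M(a²+b²) = (1/12)(4.12)[(0.485)² + (1.48)²] = 0.8328 kg m²; axis through the centre, so I = 0.8328 kg m².
Total I = 1.8035 kg m²; total mass M = 9.25 kg.
k = √(I/M) = √(1.8035/9.25) = 0.44156 m.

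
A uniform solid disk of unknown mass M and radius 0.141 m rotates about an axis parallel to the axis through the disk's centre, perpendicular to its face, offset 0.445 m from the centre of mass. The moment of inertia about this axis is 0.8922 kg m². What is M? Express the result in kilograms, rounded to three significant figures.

4.29

I = I_cm + Md² = (1/2)MR² + Md² = M·[0.5·(0.141)² + (0.445)²] = M·0.20797.
So M = 0.8922 / 0.20797 = 4.2901 kg.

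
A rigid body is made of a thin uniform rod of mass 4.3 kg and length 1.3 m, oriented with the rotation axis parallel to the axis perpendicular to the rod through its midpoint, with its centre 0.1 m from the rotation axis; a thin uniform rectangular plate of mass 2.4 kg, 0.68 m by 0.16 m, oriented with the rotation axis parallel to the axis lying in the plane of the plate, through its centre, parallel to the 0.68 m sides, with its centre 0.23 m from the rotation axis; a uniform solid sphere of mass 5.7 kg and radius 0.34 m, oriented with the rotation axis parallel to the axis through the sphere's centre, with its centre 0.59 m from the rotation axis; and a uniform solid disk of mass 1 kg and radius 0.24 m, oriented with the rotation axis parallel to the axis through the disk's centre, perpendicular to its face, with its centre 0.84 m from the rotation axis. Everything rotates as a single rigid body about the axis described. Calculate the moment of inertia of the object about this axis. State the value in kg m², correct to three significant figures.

Thin rod: I_cm = (1/12)ML² = (1/12)(4.3)(1.3)² = 0.60558 kg m²; centre at d = 0.1 m, so the parallel axis theorem gives I = 0.60558 + (4.3)(0.1)² = 0.64858 kg m².
Rectangular plate: I_cm = (1/12)Mb² = (1/12)(2.4)(0.16)² = 0.00512 kg m²; centre at d = 0.23 m, so the parallel axis theorem gives I = 0.00512 + (2.4)(0.23)² = 0.13208 kg m².
Solid sphere: I_cm = (2/5)MR² = (2/5)(5.7)(0.34)² = 0.26357 kg m²; centre at d = 0.59 m, so the parallel axis theorem gives I = 0.26357 + (5.7)(0.59)² = 2.2477 kg m².
Solid disk: I_cm = (1/2)MR² = (1/2)(1)(0.24)² = 0.0288 kg m²; centre at d = 0.84 m, so the parallel axis theorem gives I = 0.0288 + (1)(0.84)² = 0.7344 kg m².
Total I = 0.64858 + 0.13208 + 2.2477 + 0.7344 = 3.7628 kg m².

3.76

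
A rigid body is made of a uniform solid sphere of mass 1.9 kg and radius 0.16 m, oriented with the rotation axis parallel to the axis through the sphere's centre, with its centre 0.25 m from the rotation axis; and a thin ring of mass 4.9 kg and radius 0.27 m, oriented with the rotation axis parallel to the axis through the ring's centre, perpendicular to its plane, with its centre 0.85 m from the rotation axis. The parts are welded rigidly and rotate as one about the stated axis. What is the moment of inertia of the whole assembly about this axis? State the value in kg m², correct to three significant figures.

Solid sphere: I_cm = (2/5)MR² = (2/5)(1.9)(0.16)² = 0.019456 kg m²; centre at d = 0.25 m, so I = I_cm + Md² gives I = 0.019456 + (1.9)(0.25)² = 0.13821 kg m².
Thin ring: I_cm = MR² = (4.9)(0.27)² = 0.35721 kg m²; centre at d = 0.85 m, so I = I_cm + Md² gives I = 0.35721 + (4.9)(0.85)² = 3.8975 kg m².
Total I = 0.13821 + 3.8975 = 4.0357 kg m².

4.04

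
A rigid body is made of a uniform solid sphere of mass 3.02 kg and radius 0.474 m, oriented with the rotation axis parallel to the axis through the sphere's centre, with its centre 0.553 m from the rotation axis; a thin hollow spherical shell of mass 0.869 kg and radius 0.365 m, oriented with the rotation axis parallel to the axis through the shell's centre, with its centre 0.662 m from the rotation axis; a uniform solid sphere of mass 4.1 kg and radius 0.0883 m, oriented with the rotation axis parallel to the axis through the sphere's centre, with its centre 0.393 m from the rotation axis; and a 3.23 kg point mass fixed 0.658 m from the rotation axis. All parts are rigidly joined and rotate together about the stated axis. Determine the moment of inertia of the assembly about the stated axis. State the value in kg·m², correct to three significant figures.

Solid sphere: I_cm = (2/5)MR² = (2/5)(3.02)(0.474)² = 0.27141 kg·m²; centre at d = 0.553 m, so I = I_cm + Md² gives I = 0.27141 + (3.02)(0.553)² = 1.195 kg·m².
Spherical shell: I_cm = (2/3)MR² = (2/3)(0.869)(0.365)² = 0.077182 kg·m²; centre at d = 0.662 m, so I = I_cm + Md² gives I = 0.077182 + (0.869)(0.662)² = 0.45802 kg·m².
Solid sphere: I_cm = (2/5)MR² = (2/5)(4.1)(0.0883)² = 0.012787 kg·m²; centre at d = 0.393 m, so I = I_cm + Md² gives I = 0.012787 + (4.1)(0.393)² = 0.64603 kg·m².
Point mass: I_cm = 0; centre at d = 0.658 m, so I = I_cm + Md² gives I = 0 + (3.23)(0.658)² = 1.3985 kg·m².
Total I = 1.195 + 0.45802 + 0.64603 + 1.3985 = 3.6975 kg·m².

3.70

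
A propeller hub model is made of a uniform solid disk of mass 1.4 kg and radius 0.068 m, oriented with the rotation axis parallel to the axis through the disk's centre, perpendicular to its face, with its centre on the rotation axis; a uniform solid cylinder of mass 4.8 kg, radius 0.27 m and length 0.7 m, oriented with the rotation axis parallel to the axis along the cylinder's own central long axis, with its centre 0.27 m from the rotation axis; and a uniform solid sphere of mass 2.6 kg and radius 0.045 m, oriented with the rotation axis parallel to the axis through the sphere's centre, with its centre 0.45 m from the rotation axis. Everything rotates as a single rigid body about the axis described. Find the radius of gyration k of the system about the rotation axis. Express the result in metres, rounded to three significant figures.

Solid disk: I_cm = (1/2)MR² = (1/2)(1.4)(0.068)² = 0.0032368 kg·m²; axis through the centre, so I = 0.0032368 kg·m².
Solid cylinder: I_cm = (1/2)MR² = (1/2)(4.8)(0.27)² = 0.17496 kg·m²; centre at d = 0.27 m, so the parallel axis theorem gives I = 0.17496 + (4.8)(0.27)² = 0.52488 kg·m².
Solid sphere: I_cm = (2/5)MR² = (2/5)(2.6)(0.045)² = 0.002106 kg·m²; centre at d = 0.45 m, so the parallel axis theorem gives I = 0.002106 + (2.6)(0.45)² = 0.52861 kg·m².
Total I = 1.0567 kg·m²; total mass M = 8.8 kg.
k = √(I/M) = √(1.0567/8.8) = 0.34653 m.

0.347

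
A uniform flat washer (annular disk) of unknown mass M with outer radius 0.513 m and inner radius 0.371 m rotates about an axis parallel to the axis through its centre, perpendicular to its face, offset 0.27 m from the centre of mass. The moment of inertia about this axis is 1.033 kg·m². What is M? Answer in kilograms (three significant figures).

I = I_cm + Md² = (1/2)M(R²+r²) + Md² = M·[0.5·[(0.513)² + (0.371)²] + (0.27)²] = M·0.27331.
So M = 1.033 / 0.27331 = 3.7797 kg.

3.78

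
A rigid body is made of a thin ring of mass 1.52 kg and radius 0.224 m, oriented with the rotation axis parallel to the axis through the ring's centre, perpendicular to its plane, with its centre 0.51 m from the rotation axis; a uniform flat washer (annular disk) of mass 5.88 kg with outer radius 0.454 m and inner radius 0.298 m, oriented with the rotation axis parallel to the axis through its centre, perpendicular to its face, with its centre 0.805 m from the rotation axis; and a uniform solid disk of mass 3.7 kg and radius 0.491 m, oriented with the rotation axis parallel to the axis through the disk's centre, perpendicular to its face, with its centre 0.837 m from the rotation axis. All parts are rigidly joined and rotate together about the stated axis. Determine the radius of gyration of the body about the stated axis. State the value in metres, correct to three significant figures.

0.859

Thin ring: I_cm = MR² = (1.52)(0.224)² = 0.076268 kg m^2; centre at d = 0.51 m, so the parallel axis theorem gives I = 0.076268 + (1.52)(0.51)² = 0.47162 kg m^2.
Annular disk: I_cm = (1/2)M(R²+r²) = (1/2)(5.88)[(0.454)² + (0.298)²] = 0.86706 kg m^2; centre at d = 0.805 m, so the parallel axis theorem gives I = 0.86706 + (5.88)(0.805)² = 4.6775 kg m^2.
Solid disk: I_cm = (1/2)MR² = (1/2)(3.7)(0.491)² = 0.446 kg m^2; centre at d = 0.837 m, so the parallel axis theorem gives I = 0.446 + (3.7)(0.837)² = 3.0381 kg m^2.
Total I = 8.1872 kg m^2; total mass M = 11.1 kg.
k = √(I/M) = √(8.1872/11.1) = 0.85883 m.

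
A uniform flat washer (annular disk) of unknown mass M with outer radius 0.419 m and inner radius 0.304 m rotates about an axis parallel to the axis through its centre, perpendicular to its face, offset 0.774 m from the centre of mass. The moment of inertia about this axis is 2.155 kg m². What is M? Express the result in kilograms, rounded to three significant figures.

I = I_cm + Md² = (1/2)M(R²+r²) + Md² = M·[0.5·[(0.419)² + (0.304)²] + (0.774)²] = M·0.73306.
So M = 2.155 / 0.73306 = 2.9397 kg.

2.94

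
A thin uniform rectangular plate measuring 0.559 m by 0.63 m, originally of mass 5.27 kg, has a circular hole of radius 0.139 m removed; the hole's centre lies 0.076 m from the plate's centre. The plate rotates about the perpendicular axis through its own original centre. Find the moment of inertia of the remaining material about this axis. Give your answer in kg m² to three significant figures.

0.298

Unpierced body about its centre: I₀ = (1/12)M(a²+b²) = (1/12)(5.27)[(0.559)² + (0.63)²] = 0.31154 kg m².
The removed disk has mass m = M·πr²/(ab) = (5.27)·π(0.139)²/(0.559·0.63) = 0.90832 kg (same uniform areal density).
Its moment of inertia about the rotation axis (parallel-axis theorem): I_hole = (1/2)mr² + md² = (1/2)(0.90832)(0.139)² + (0.90832)(0.076)² = 0.014021 kg m².
Treating the hole as negative mass, I = I₀ − I_hole = 0.31154 − 0.014021 = 0.29752 kg m².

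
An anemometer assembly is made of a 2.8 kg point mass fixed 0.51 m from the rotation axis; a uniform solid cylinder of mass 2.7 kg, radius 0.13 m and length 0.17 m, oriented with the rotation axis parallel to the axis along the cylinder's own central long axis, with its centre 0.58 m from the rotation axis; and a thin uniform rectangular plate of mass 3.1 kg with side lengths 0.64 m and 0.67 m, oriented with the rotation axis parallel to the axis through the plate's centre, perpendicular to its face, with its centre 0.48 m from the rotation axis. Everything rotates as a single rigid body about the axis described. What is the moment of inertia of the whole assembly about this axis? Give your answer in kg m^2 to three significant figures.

Point mass: I_cm = 0; centre at d = 0.51 m, so the parallel axis theorem gives I = 0 + (2.8)(0.51)² = 0.72828 kg m^2.
Solid cylinder: I_cm = (1/2)MR² = (1/2)(2.7)(0.13)² = 0.022815 kg m^2; centre at d = 0.58 m, so the parallel axis theorem gives I = 0.022815 + (2.7)(0.58)² = 0.9311 kg m^2.
Rectangular plate: I_cm = (1/12)M(a²+b²) = (1/12)(3.1)[(0.64)² + (0.67)²] = 0.22178 kg m^2; centre at d = 0.48 m, so the parallel axis theorem gives I = 0.22178 + (3.1)(0.48)² = 0.93602 kg m^2.
Total I = 0.72828 + 0.9311 + 0.93602 = 2.5954 kg m^2.

2.60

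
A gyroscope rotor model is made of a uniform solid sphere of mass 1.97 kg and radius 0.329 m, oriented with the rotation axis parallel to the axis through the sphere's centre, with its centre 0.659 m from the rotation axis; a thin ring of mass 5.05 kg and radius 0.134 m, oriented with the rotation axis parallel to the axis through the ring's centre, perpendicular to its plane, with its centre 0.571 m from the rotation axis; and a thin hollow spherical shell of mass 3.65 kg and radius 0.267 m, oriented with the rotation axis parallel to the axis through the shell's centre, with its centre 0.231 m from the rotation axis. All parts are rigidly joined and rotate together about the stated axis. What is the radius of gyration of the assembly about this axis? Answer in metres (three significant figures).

Solid sphere: I_cm = (2/5)MR² = (2/5)(1.97)(0.329)² = 0.085294 kg m^2; centre at d = 0.659 m, so the parallel axis theorem gives I = 0.085294 + (1.97)(0.659)² = 0.94083 kg m^2.
Thin ring: I_cm = MR² = (5.05)(0.134)² = 0.090678 kg m^2; centre at d = 0.571 m, so the parallel axis theorem gives I = 0.090678 + (5.05)(0.571)² = 1.7372 kg m^2.
Spherical shell: I_cm = (2/3)MR² = (2/3)(3.65)(0.267)² = 0.17347 kg m^2; centre at d = 0.231 m, so the parallel axis theorem gives I = 0.17347 + (3.65)(0.231)² = 0.36824 kg m^2.
Total I = 3.0462 kg m^2; total mass M = 10.67 kg.
k = √(I/M) = √(3.0462/10.67) = 0.53432 m.

0.534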